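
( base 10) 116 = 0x74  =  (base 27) 48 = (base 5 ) 431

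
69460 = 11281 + 58179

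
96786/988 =2547/26 = 97.96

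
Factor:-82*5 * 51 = -2^1*3^1*5^1*17^1*41^1 = - 20910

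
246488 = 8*30811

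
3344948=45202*74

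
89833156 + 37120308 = 126953464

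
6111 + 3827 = 9938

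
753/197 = 3 + 162/197 = 3.82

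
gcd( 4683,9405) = 3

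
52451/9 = 5827+8/9 = 5827.89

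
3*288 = 864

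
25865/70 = 369+1/2 = 369.50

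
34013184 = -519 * ( - 65536) 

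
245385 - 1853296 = - 1607911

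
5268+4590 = 9858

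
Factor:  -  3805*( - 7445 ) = 28328225 = 5^2*761^1*1489^1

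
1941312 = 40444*48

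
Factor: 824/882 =2^2* 3^( -2 ) * 7^(- 2 )*103^1 = 412/441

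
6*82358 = 494148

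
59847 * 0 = 0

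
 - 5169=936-6105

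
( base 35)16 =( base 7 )56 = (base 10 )41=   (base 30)1b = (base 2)101001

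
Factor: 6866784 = 2^5 * 3^2*113^1*211^1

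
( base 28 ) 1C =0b101000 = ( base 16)28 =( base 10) 40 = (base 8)50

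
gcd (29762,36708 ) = 46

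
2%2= 0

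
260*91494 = 23788440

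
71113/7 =10159 = 10159.00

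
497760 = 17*29280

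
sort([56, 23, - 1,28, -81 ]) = [-81, - 1,23 , 28, 56]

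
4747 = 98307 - 93560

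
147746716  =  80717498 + 67029218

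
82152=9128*9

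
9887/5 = 9887/5 = 1977.40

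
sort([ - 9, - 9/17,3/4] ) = [ - 9, - 9/17,3/4]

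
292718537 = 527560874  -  234842337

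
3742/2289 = 3742/2289 = 1.63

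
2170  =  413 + 1757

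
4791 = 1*4791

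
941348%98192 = 57620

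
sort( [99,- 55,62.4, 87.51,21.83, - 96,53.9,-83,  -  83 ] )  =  [ - 96, - 83, - 83,-55, 21.83,53.9, 62.4,87.51,99 ]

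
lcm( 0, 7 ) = 0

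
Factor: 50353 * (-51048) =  - 2^3*3^2*43^1 * 709^1*1171^1 = -  2570419944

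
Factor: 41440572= 2^2*3^4*23^1*67^1*83^1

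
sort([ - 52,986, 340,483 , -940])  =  [-940,-52,340, 483, 986]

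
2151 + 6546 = 8697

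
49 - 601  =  -552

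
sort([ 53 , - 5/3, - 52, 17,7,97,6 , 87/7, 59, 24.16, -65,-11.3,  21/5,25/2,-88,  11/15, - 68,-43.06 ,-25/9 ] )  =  [ - 88, - 68, - 65, -52,  -  43.06, - 11.3 ,- 25/9, - 5/3,11/15,  21/5 , 6,7, 87/7 , 25/2 , 17, 24.16, 53 , 59,  97]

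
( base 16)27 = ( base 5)124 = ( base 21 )1I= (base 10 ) 39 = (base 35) 14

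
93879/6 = 31293/2 = 15646.50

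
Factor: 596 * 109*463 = 2^2*109^1*149^1*463^1 = 30078332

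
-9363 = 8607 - 17970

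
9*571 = 5139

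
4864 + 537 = 5401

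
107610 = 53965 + 53645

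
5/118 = 5/118 = 0.04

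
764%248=20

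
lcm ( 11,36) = 396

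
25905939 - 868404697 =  - 842498758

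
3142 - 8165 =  - 5023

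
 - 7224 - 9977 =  - 17201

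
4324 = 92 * 47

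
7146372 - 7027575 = 118797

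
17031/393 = 5677/131=   43.34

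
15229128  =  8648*1761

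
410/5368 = 205/2684  =  0.08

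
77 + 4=81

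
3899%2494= 1405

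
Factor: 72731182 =2^1 * 97^1*374903^1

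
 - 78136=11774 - 89910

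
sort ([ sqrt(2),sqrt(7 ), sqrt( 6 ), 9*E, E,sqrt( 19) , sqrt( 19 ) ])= [ sqrt(2),sqrt( 6),sqrt(7),E,sqrt( 19) , sqrt( 19 ),  9 * E] 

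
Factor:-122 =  - 2^1* 61^1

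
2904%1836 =1068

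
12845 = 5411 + 7434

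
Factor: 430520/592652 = 2^1*5^1* 47^1*647^( - 1) = 470/647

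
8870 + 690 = 9560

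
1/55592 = 1/55592 = 0.00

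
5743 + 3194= 8937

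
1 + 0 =1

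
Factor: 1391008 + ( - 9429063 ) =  - 5^1*1607611^1 = - 8038055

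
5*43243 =216215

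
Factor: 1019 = 1019^1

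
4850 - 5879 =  - 1029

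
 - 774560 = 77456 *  (-10)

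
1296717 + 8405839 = 9702556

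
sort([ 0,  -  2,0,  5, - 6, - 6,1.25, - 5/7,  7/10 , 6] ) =[ - 6, - 6, - 2,-5/7, 0, 0, 7/10,  1.25, 5, 6 ] 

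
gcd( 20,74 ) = 2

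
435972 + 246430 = 682402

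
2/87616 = 1/43808 = 0.00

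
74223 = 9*8247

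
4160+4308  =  8468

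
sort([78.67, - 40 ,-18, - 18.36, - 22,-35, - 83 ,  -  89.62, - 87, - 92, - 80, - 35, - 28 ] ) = [ - 92, -89.62, - 87, - 83 ,-80, - 40 , - 35,-35, - 28 , - 22, - 18.36, - 18, 78.67 ] 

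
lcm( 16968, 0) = 0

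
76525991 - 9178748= 67347243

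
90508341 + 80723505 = 171231846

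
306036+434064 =740100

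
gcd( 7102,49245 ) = 67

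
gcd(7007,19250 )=77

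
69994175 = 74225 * 943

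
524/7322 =262/3661= 0.07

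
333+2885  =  3218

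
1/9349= 1/9349 = 0.00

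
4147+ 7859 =12006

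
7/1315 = 7/1315 = 0.01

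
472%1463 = 472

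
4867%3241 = 1626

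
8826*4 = 35304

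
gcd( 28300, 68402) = 2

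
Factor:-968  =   - 2^3*11^2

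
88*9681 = 851928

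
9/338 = 9/338= 0.03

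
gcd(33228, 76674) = 78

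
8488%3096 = 2296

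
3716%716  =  136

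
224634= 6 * 37439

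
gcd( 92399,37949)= 1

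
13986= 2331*6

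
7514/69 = 7514/69 = 108.90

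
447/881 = 447/881=0.51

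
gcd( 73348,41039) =1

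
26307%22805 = 3502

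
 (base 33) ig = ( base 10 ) 610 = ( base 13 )37C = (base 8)1142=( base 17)21f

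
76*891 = 67716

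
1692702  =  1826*927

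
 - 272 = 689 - 961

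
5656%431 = 53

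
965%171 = 110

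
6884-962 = 5922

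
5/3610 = 1/722  =  0.00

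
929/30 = 30 +29/30 =30.97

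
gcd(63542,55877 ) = 1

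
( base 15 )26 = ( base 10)36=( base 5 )121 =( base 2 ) 100100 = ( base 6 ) 100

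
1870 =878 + 992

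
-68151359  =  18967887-87119246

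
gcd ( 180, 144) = 36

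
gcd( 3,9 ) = 3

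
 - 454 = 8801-9255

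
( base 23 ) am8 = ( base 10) 5804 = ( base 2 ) 1011010101100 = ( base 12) 3438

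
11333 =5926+5407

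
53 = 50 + 3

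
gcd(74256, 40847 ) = 1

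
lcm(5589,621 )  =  5589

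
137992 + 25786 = 163778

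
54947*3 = 164841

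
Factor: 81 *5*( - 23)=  - 9315 = - 3^4*5^1*23^1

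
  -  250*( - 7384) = 1846000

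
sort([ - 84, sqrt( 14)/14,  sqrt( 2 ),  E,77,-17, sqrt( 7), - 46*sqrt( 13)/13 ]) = [ - 84,  -  17, - 46*sqrt( 13)/13,sqrt( 14)/14, sqrt( 2), sqrt(7),E,77]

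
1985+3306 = 5291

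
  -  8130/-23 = 353 + 11/23 = 353.48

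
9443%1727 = 808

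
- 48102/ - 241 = 48102/241=199.59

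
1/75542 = 1/75542 = 0.00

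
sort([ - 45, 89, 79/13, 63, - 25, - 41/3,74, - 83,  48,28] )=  [-83, - 45, - 25 , - 41/3  ,  79/13, 28, 48,  63,74,89 ]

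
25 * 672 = 16800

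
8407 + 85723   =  94130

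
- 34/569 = -1 + 535/569 = - 0.06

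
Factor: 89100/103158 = 2^1 * 3^2*5^2*521^( - 1) = 450/521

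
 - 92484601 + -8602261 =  - 101086862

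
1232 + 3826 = 5058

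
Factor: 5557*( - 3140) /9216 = -2^( - 8 ) * 3^( - 2 ) * 5^1*157^1*5557^1 = -  4362245/2304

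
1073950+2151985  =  3225935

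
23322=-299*(  -  78)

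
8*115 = 920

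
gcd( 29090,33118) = 2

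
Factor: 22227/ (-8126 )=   -  93/34 = - 2^(-1)*3^1*17^( -1)*31^1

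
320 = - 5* ( - 64)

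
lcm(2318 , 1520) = 92720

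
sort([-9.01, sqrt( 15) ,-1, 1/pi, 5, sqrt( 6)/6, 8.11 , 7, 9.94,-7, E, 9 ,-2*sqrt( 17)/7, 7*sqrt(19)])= [  -  9.01, - 7, - 2 * sqrt(17)/7,  -  1, 1/pi, sqrt (6)/6, E,sqrt(15),5, 7,8.11,9, 9.94, 7*sqrt (19 )]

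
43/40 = 1 + 3/40= 1.07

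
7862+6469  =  14331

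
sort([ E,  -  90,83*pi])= [ - 90,E,83*pi]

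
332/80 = 4+ 3/20 = 4.15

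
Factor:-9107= - 7^1*1301^1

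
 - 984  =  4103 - 5087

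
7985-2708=5277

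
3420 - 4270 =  - 850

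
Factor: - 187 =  - 11^1*17^1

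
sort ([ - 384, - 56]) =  [  -  384, - 56] 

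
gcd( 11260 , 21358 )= 2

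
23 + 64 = 87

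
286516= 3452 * 83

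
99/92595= 33/30865 =0.00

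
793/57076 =793/57076= 0.01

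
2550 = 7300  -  4750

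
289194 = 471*614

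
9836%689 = 190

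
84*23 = 1932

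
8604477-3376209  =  5228268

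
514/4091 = 514/4091 = 0.13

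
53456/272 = 3341/17=196.53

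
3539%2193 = 1346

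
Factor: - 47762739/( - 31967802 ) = 2^(-1 )*47^( - 1 )*1303^( - 1 )*182999^1=182999/122482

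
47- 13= 34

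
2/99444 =1/49722 = 0.00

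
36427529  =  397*91757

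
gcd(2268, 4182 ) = 6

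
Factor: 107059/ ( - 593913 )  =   - 3^( - 1)*151^1*709^1*197971^(  -  1 ) 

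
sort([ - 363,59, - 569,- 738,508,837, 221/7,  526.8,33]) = [-738 , - 569, - 363,221/7,  33,59,508,526.8,837] 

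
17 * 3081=52377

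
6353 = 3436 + 2917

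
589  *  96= 56544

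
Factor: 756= 2^2*3^3*7^1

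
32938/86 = 383 = 383.00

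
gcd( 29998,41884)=566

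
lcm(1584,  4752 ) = 4752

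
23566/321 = 73 + 133/321 = 73.41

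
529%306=223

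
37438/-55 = - 681+17/55= - 680.69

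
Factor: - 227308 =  - 2^2 * 56827^1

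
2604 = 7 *372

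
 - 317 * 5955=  - 1887735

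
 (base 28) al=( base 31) 9m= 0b100101101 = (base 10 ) 301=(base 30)a1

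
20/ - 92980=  - 1 + 4648/4649 = - 0.00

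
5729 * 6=34374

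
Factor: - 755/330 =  - 2^ (-1)*3^( - 1 )*11^ (-1)*151^1  =  -151/66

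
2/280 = 1/140= 0.01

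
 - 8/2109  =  -1 + 2101/2109= - 0.00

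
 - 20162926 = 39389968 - 59552894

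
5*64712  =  323560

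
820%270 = 10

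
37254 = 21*1774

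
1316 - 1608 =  - 292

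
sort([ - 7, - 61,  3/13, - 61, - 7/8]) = [ - 61, - 61,-7, - 7/8,3/13 ]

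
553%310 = 243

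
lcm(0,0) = 0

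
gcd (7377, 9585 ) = 3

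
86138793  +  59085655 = 145224448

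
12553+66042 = 78595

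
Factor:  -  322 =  - 2^1* 7^1* 23^1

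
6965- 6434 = 531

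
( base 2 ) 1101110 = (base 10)110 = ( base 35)35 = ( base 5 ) 420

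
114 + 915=1029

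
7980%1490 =530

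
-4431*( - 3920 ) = 17369520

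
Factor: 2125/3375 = 3^(-3 ) * 17^1 = 17/27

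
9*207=1863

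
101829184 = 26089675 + 75739509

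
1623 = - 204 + 1827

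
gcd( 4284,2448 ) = 612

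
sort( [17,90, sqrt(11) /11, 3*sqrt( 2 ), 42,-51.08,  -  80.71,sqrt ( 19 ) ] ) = [-80.71, - 51.08, sqrt(11) /11,3*sqrt(2),  sqrt( 19 ),  17,42,90]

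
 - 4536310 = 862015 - 5398325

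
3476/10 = 1738/5 = 347.60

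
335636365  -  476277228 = -140640863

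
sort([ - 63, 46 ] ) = [-63,46 ]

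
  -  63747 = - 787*81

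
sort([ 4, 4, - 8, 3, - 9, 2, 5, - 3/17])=[- 9, - 8, - 3/17, 2, 3,4 , 4, 5 ] 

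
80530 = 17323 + 63207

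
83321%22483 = 15872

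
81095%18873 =5603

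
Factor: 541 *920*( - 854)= -425052880 = - 2^4*5^1*7^1 * 23^1*61^1*541^1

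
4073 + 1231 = 5304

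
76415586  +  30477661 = 106893247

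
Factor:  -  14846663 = -13^1*541^1* 2111^1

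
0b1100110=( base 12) 86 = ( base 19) 57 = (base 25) 42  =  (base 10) 102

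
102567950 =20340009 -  - 82227941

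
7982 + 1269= 9251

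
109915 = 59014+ 50901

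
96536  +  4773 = 101309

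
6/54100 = 3/27050 = 0.00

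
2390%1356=1034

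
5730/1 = 5730 = 5730.00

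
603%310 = 293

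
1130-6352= - 5222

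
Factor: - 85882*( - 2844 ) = 244248408 = 2^3*3^2 * 23^1*79^1 * 1867^1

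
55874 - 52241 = 3633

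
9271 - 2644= 6627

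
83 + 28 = 111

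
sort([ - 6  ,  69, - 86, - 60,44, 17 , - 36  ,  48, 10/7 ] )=[ - 86, - 60 , - 36, - 6, 10/7, 17, 44,48, 69]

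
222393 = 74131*3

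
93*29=2697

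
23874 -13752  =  10122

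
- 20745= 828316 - 849061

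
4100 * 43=176300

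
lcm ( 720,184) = 16560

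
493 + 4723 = 5216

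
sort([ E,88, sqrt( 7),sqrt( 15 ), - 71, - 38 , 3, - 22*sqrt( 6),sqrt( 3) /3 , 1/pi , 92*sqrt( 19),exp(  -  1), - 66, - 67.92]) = [ - 71, - 67.92, - 66 , - 22* sqrt( 6 ) , - 38, 1/pi , exp( - 1),sqrt(3)/3, sqrt(7), E , 3, sqrt(15 ), 88,92*sqrt( 19 )]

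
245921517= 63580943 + 182340574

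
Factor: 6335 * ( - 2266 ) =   -  14355110 = -  2^1*5^1*7^1*11^1*103^1 * 181^1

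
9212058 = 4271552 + 4940506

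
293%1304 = 293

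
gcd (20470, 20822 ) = 2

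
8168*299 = 2442232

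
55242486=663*83322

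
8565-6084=2481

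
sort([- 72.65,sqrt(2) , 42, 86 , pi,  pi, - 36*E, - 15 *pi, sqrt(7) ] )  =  [ - 36*E,  -  72.65, - 15*pi,  sqrt(2),  sqrt( 7 ), pi, pi, 42,86] 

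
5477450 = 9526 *575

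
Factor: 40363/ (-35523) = -3^( - 2)*181^1 * 223^1*3947^ ( - 1)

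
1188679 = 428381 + 760298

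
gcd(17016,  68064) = 17016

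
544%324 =220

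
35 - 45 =-10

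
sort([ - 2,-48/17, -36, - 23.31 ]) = [ - 36, - 23.31, - 48/17, - 2 ] 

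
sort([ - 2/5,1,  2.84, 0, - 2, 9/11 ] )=[ - 2 , - 2/5, 0 , 9/11,1,2.84]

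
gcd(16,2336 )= 16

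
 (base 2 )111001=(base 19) 30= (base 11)52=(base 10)57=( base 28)21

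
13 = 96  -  83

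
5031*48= 241488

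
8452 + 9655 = 18107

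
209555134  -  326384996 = -116829862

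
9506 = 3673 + 5833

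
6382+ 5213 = 11595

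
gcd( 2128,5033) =7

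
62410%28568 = 5274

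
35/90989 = 35/90989 = 0.00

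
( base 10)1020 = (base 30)140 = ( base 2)1111111100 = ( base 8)1774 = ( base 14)52C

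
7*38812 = 271684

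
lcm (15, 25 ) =75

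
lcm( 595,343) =29155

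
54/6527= 54/6527 = 0.01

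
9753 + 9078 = 18831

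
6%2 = 0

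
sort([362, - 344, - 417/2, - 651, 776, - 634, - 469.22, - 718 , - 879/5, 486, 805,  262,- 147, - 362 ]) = [-718, - 651, - 634 ,-469.22, - 362 , - 344, - 417/2, - 879/5,  -  147, 262,362, 486, 776, 805]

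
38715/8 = 4839 + 3/8=4839.38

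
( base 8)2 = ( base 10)2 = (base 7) 2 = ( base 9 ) 2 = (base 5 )2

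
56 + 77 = 133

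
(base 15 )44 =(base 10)64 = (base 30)24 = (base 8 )100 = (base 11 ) 59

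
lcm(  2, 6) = 6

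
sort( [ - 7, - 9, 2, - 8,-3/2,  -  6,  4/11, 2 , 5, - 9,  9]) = [ - 9 , - 9 , - 8, - 7, - 6, -3/2, 4/11,2, 2 , 5, 9] 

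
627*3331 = 2088537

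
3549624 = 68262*52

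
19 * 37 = 703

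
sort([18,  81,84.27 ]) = [ 18,81,84.27 ]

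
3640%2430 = 1210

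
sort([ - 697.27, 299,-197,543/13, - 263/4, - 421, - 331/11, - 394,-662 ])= [ - 697.27, - 662, - 421,  -  394, - 197, -263/4, - 331/11 , 543/13,  299 ]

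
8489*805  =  6833645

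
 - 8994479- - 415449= - 8579030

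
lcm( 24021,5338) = 48042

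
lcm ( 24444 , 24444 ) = 24444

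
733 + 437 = 1170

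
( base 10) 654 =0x28E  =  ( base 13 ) 3b4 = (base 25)114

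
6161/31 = 6161/31= 198.74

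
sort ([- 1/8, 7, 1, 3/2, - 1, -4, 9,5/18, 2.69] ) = [- 4, - 1, - 1/8,5/18, 1, 3/2 , 2.69,7,9 ] 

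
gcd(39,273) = 39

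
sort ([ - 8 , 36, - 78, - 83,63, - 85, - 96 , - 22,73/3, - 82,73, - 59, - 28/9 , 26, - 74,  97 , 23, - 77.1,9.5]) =[ - 96, - 85, - 83, - 82,-78, - 77.1, - 74,-59, - 22, -8, - 28/9, 9.5,23,  73/3,26,36,63,73,97 ] 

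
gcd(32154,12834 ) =138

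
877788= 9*97532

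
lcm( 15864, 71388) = 142776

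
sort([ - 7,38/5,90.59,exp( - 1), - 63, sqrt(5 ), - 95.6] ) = [ - 95.6, - 63 , - 7, exp( - 1 ), sqrt( 5), 38/5, 90.59]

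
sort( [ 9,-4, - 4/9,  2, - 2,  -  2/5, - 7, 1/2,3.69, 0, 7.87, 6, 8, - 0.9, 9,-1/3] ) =[-7, - 4, - 2,-0.9, - 4/9, - 2/5, - 1/3, 0,1/2,2,3.69, 6,7.87,8,  9, 9]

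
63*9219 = 580797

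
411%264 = 147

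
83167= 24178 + 58989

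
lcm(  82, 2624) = 2624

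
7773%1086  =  171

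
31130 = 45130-14000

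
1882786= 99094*19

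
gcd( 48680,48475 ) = 5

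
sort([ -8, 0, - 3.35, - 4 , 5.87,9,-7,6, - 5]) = [-8, - 7, - 5, - 4, - 3.35, 0,  5.87,6, 9 ]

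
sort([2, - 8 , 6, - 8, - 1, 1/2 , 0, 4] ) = [  -  8, - 8 ,-1,  0, 1/2 , 2, 4, 6] 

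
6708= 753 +5955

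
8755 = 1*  8755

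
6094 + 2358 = 8452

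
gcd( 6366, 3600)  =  6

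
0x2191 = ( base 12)4B81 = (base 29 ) a69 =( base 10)8593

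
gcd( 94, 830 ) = 2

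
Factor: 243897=3^1*81299^1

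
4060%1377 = 1306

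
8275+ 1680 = 9955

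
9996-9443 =553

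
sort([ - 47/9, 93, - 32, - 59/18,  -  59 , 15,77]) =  [ - 59, - 32, - 47/9, - 59/18, 15,  77,  93]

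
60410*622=37575020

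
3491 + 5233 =8724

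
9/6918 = 3/2306 = 0.00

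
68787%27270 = 14247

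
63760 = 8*7970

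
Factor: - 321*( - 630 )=2^1*3^3 * 5^1*7^1 * 107^1 = 202230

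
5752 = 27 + 5725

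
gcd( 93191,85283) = 1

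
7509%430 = 199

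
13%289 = 13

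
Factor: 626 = 2^1 * 313^1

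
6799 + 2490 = 9289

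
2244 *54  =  121176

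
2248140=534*4210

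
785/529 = 1 + 256/529=1.48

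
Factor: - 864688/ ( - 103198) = 432344/51599 = 2^3*11^1*17^3*51599^ ( - 1 )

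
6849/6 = 1141 + 1/2 = 1141.50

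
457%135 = 52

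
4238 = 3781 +457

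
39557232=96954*408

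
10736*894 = 9597984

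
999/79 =12 + 51/79 = 12.65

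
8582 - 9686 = - 1104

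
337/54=337/54 = 6.24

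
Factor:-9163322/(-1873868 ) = 2^( - 1)*7^1*53^( -1) * 67^1*8839^(-1) * 9769^1 = 4581661/936934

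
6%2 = 0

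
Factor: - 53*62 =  - 3286= -  2^1*31^1*53^1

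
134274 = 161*834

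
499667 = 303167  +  196500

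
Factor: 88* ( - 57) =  - 2^3*3^1*11^1* 19^1 = - 5016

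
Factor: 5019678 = 2^1*3^3 * 92957^1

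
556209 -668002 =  - 111793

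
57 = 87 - 30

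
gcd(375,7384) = 1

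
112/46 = 56/23 = 2.43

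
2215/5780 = 443/1156 = 0.38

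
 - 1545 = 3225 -4770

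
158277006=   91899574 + 66377432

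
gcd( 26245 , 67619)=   1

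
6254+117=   6371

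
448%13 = 6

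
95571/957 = 31857/319 = 99.87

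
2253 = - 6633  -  -8886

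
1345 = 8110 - 6765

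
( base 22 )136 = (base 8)1054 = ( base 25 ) m6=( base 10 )556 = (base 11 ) 466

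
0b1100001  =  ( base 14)6d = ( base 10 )97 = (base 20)4H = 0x61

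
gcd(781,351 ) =1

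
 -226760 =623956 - 850716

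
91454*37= 3383798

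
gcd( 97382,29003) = 23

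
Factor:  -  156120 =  - 2^3*3^1 * 5^1*1301^1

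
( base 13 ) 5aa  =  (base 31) 10o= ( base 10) 985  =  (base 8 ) 1731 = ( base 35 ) S5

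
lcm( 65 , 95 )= 1235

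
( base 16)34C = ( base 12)5A4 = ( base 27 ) 147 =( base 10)844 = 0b1101001100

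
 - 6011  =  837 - 6848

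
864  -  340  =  524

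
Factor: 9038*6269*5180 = 2^3*5^1*7^1*37^1*4519^1 * 6269^1 = 293494769960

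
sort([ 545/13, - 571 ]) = [ - 571,545/13]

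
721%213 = 82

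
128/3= 42 + 2/3 = 42.67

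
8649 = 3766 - -4883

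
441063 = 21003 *21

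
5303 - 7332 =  - 2029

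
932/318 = 2 + 148/159=2.93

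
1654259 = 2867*577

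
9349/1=9349=9349.00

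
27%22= 5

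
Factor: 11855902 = 2^1*17^1*23^1 * 15161^1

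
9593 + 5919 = 15512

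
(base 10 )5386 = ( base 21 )c4a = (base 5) 133021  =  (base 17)11ae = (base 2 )1010100001010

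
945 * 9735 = 9199575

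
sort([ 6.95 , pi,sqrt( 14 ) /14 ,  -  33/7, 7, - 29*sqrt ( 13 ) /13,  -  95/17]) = [ - 29*sqrt( 13)/13, - 95/17,-33/7,sqrt (14)/14, pi, 6.95,7] 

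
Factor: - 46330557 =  - 3^1*7^1*13^1*169709^1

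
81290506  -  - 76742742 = 158033248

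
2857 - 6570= - 3713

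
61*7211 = 439871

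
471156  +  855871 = 1327027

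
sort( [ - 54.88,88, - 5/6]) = [ -54.88,  -  5/6, 88 ] 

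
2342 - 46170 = - 43828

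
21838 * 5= 109190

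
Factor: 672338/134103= 2^1*3^( - 1)*127^1*2647^1*44701^(  -  1)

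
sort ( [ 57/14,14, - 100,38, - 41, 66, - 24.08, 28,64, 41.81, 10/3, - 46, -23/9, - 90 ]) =[ - 100, - 90, - 46,-41, - 24.08, - 23/9,  10/3,57/14, 14, 28, 38,41.81, 64, 66] 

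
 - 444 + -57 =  - 501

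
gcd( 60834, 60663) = 3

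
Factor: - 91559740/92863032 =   -  2^( - 1) *3^( - 1)*5^1 * 19^(-1 )*31^1*41^(  -  1)*59^1*2503^1*4967^(-1) = -22889935/23215758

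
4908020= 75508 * 65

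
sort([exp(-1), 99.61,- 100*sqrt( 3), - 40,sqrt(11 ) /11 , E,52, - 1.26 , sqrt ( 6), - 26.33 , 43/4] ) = [-100*sqrt(3), - 40, - 26.33,-1.26,sqrt(11) /11, exp(  -  1), sqrt(6), E, 43/4, 52, 99.61]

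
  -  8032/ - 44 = 182 +6/11 = 182.55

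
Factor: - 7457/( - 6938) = 2^ ( - 1 )*3469^( - 1 )*7457^1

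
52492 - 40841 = 11651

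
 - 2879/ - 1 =2879/1  =  2879.00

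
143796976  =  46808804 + 96988172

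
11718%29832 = 11718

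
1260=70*18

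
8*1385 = 11080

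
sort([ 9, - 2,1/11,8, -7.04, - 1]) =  [-7.04, - 2, - 1, 1/11,8,9]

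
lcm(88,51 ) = 4488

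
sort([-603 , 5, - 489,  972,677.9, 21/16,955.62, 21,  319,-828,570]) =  [ - 828,-603, - 489,  21/16,  5  ,  21,319, 570, 677.9,955.62 , 972 ]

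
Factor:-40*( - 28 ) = 2^5*5^1 *7^1  =  1120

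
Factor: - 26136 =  - 2^3 * 3^3*11^2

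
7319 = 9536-2217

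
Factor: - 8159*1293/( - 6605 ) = 3^1*5^(  -  1)*41^1*199^1*431^1*1321^ ( - 1) = 10549587/6605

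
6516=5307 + 1209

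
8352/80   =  522/5 = 104.40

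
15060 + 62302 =77362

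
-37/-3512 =37/3512 = 0.01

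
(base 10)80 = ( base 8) 120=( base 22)3E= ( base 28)2o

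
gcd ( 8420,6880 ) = 20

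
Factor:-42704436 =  - 2^2*3^1*59^1*60317^1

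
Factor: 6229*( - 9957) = -62022153 = - 3^1*3319^1*6229^1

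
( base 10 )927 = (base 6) 4143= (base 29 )12S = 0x39f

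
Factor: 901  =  17^1*53^1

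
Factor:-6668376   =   -2^3*3^1*11^1*13^1*29^1*67^1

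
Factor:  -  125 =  - 5^3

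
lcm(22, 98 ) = 1078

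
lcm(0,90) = 0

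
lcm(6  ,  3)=6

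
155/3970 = 31/794= 0.04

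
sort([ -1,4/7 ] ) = [ - 1,4/7]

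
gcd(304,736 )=16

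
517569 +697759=1215328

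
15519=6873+8646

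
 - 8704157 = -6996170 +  - 1707987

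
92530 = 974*95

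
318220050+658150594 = 976370644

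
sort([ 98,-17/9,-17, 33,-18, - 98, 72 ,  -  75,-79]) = [ - 98, - 79, - 75, - 18, - 17, - 17/9,33, 72,98]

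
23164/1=23164 = 23164.00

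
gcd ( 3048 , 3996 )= 12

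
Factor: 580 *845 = 2^2*5^2 * 13^2*29^1 = 490100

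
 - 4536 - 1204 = - 5740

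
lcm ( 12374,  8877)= 408342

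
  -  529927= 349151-879078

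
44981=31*1451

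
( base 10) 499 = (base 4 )13303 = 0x1F3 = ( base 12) 357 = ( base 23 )lg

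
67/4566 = 67/4566  =  0.01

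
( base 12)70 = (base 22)3i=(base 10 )84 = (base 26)36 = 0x54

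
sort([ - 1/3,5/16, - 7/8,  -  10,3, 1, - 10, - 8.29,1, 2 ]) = [ - 10, - 10, - 8.29, - 7/8,- 1/3,  5/16,1, 1,  2,3] 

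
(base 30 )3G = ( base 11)97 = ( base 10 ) 106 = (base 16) 6a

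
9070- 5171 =3899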